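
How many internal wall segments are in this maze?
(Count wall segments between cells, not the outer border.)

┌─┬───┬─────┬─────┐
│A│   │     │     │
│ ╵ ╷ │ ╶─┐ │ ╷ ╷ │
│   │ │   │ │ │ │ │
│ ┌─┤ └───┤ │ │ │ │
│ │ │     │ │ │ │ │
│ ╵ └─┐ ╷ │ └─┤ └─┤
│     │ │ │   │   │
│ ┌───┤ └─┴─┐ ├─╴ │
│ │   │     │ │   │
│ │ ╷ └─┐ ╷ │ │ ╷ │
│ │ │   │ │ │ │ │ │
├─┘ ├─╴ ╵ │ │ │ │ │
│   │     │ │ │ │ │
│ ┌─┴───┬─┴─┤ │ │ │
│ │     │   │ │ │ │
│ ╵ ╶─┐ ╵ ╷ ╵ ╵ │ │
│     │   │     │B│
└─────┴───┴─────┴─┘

Counting internal wall segments:
Total internal walls: 64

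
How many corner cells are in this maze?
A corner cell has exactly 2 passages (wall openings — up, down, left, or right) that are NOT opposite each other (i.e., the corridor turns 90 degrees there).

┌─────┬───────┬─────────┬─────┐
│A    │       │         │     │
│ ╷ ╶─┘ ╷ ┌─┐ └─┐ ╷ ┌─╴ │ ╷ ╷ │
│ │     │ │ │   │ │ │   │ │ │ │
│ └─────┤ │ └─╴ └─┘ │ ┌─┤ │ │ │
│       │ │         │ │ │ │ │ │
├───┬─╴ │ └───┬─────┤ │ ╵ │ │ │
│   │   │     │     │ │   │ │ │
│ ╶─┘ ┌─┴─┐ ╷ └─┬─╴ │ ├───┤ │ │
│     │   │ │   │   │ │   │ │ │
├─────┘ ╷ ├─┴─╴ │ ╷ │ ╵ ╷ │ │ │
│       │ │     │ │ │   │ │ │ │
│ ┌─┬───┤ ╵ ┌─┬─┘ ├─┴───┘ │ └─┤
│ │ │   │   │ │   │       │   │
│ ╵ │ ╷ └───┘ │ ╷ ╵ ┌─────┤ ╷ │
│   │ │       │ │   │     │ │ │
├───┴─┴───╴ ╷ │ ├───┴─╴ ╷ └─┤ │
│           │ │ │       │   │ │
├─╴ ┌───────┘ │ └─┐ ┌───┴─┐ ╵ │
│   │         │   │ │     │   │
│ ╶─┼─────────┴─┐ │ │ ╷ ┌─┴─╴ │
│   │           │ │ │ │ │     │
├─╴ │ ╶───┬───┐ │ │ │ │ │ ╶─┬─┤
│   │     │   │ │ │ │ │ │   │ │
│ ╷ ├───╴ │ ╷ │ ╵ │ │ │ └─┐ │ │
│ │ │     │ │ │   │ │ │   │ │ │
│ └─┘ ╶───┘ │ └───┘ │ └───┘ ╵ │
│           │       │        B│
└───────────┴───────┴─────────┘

Counting corner cells (2 non-opposite passages):
Total corners: 88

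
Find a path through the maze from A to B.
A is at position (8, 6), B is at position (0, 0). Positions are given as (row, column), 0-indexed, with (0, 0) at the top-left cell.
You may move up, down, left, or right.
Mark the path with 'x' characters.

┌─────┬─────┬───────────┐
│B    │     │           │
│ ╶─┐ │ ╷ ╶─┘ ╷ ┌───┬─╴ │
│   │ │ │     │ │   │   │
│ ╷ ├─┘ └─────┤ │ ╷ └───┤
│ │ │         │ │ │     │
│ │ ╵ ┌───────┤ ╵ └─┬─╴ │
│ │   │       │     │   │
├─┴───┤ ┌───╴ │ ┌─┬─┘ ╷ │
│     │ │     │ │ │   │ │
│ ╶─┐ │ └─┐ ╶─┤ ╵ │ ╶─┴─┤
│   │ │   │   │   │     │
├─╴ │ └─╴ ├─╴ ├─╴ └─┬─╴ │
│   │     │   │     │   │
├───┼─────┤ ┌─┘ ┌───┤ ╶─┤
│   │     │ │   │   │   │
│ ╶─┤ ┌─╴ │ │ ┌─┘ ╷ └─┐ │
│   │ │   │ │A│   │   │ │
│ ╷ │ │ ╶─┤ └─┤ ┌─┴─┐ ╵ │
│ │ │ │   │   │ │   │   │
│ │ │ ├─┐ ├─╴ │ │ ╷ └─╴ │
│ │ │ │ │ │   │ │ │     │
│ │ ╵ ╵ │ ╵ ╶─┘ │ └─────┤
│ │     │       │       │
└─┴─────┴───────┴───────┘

Finding the shortest path from (8, 6) to (0, 0):
Path length: 26 steps
Directions: up → right → up → right → up → left → up → up → up → up → up → left → down → left → left → up → left → down → down → left → down → left → up → up → left → up

Solution:

┌─────┬─────┬───────────┐
│B    │x x  │x x        │
│ ╶─┐ │ ╷ ╶─┘ ╷ ┌───┬─╴ │
│x x│ │x│x x x│x│   │   │
│ ╷ ├─┘ └─────┤ │ ╷ └───┤
│ │x│x x      │x│ │     │
│ │ ╵ ┌───────┤ ╵ └─┬─╴ │
│ │x x│       │x    │   │
├─┴───┤ ┌───╴ │ ┌─┬─┘ ╷ │
│     │ │     │x│ │   │ │
│ ╶─┐ │ └─┐ ╶─┤ ╵ │ ╶─┴─┤
│   │ │   │   │x x│     │
├─╴ │ └─╴ ├─╴ ├─╴ └─┬─╴ │
│   │     │   │x x  │   │
├───┼─────┤ ┌─┘ ┌───┤ ╶─┤
│   │     │ │x x│   │   │
│ ╶─┤ ┌─╴ │ │ ┌─┘ ╷ └─┐ │
│   │ │   │ │A│   │   │ │
│ ╷ │ │ ╶─┤ └─┤ ┌─┴─┐ ╵ │
│ │ │ │   │   │ │   │   │
│ │ │ ├─┐ ├─╴ │ │ ╷ └─╴ │
│ │ │ │ │ │   │ │ │     │
│ │ ╵ ╵ │ ╵ ╶─┘ │ └─────┤
│ │     │       │       │
└─┴─────┴───────┴───────┘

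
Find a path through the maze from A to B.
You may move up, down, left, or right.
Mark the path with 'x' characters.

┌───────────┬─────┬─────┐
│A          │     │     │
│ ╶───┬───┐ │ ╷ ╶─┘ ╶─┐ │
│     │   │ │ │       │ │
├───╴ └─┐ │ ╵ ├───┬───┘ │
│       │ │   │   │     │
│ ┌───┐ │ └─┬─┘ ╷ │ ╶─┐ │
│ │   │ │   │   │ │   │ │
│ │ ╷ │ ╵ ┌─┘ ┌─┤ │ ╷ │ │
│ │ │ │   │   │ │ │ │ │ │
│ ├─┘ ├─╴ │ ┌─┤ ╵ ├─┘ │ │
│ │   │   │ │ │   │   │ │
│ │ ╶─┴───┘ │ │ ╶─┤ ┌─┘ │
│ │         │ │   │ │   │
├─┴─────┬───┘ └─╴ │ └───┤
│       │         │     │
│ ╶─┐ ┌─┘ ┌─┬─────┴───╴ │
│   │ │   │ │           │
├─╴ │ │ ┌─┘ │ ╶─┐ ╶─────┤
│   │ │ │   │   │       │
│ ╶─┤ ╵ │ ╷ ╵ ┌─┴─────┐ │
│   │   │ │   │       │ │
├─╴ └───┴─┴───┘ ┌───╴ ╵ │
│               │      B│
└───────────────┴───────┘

Finding the shortest path through the maze:
Path length: 40 steps
Directions: right → right → right → right → right → down → down → right → up → up → right → down → right → right → up → right → right → down → down → left → left → down → right → down → down → left → down → down → right → right → down → left → left → left → down → right → right → right → down → down

Solution:

┌───────────┬─────┬─────┐
│A x x x x x│x x  │x x x│
│ ╶───┬───┐ │ ╷ ╶─┘ ╶─┐ │
│     │   │x│x│x x x  │x│
├───╴ └─┐ │ ╵ ├───┬───┘ │
│       │ │x x│   │x x x│
│ ┌───┐ │ └─┬─┘ ╷ │ ╶─┐ │
│ │   │ │   │   │ │x x│ │
│ │ ╷ │ ╵ ┌─┘ ┌─┤ │ ╷ │ │
│ │ │ │   │   │ │ │ │x│ │
│ ├─┘ ├─╴ │ ┌─┤ ╵ ├─┘ │ │
│ │   │   │ │ │   │x x│ │
│ │ ╶─┴───┘ │ │ ╶─┤ ┌─┘ │
│ │         │ │   │x│   │
├─┴─────┬───┘ └─╴ │ └───┤
│       │         │x x x│
│ ╶─┐ ┌─┘ ┌─┬─────┴───╴ │
│   │ │   │ │    x x x x│
├─╴ │ │ ┌─┘ │ ╶─┐ ╶─────┤
│   │ │ │   │   │x x x x│
│ ╶─┤ ╵ │ ╷ ╵ ┌─┴─────┐ │
│   │   │ │   │       │x│
├─╴ └───┴─┴───┘ ┌───╴ ╵ │
│               │      B│
└───────────────┴───────┘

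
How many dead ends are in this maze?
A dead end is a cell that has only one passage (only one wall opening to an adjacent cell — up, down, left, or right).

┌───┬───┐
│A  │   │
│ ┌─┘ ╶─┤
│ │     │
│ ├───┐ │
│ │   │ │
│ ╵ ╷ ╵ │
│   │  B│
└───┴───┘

Checking each cell for number of passages:

Dead ends found at positions:
  (0, 1)
  (0, 3)
  (1, 1)
Total dead ends: 3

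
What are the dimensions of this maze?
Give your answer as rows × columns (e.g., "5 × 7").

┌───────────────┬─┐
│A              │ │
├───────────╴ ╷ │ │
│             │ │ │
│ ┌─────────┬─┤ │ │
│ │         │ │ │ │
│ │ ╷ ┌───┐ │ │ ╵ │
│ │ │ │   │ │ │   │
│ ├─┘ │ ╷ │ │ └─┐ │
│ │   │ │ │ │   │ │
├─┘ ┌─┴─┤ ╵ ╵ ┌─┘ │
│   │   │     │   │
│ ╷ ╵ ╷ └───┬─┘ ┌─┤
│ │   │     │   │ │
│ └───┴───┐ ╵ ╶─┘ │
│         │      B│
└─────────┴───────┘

Counting the maze dimensions:
Rows (vertical): 8
Columns (horizontal): 9
Dimensions: 8 × 9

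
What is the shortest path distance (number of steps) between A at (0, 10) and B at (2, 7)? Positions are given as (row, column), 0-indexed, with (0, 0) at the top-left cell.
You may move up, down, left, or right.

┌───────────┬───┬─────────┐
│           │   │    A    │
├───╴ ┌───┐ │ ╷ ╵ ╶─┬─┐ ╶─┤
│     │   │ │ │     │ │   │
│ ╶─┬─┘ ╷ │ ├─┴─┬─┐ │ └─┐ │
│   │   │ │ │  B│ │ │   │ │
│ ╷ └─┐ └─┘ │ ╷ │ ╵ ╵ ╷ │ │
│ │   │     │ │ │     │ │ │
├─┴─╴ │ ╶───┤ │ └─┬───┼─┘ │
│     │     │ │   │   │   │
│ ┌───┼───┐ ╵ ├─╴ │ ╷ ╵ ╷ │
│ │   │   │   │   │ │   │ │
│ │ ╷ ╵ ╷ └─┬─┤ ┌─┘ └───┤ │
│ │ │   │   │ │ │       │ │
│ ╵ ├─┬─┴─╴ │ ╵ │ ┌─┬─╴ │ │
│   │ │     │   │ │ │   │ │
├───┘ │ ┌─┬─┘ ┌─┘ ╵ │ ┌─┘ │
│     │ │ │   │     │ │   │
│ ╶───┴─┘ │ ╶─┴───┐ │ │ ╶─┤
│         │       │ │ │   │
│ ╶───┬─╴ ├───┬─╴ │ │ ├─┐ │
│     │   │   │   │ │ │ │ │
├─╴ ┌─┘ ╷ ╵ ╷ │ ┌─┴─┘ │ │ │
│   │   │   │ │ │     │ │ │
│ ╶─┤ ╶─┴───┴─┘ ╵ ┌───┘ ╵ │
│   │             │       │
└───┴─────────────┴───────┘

Finding path from (0, 10) to (2, 7):
Path: (0,10) → (0,11) → (1,11) → (1,12) → (2,12) → (3,12) → (4,12) → (4,11) → (5,11) → (5,10) → (4,10) → (4,9) → (5,9) → (6,9) → (6,10) → (6,11) → (7,11) → (7,10) → (8,10) → (9,10) → (10,10) → (11,10) → (11,9) → (11,8) → (12,8) → (12,7) → (11,7) → (10,7) → (10,8) → (9,8) → (9,7) → (9,6) → (9,5) → (8,5) → (8,6) → (7,6) → (7,7) → (6,7) → (5,7) → (5,8) → (4,8) → (4,7) → (3,7) → (2,7)
Distance: 43 steps

Solution:

┌───────────┬───┬─────────┐
│           │   │    A ↓  │
├───╴ ┌───┐ │ ╷ ╵ ╶─┬─┐ ╶─┤
│     │   │ │ │     │ │↳ ↓│
│ ╶─┬─┘ ╷ │ ├─┴─┬─┐ │ └─┐ │
│   │   │ │ │  B│ │ │   │↓│
│ ╷ └─┐ └─┘ │ ╷ │ ╵ ╵ ╷ │ │
│ │   │     │ │↑│     │ │↓│
├─┴─╴ │ ╶───┤ │ └─┬───┼─┘ │
│     │     │ │↑ ↰│↓ ↰│↓ ↲│
│ ┌───┼───┐ ╵ ├─╴ │ ╷ ╵ ╷ │
│ │   │   │   │↱ ↑│↓│↑ ↲│ │
│ │ ╷ ╵ ╷ └─┬─┤ ┌─┘ └───┤ │
│ │ │   │   │ │↑│  ↳ → ↓│ │
│ ╵ ├─┬─┴─╴ │ ╵ │ ┌─┬─╴ │ │
│   │ │     │↱ ↑│ │ │↓ ↲│ │
├───┘ │ ┌─┬─┘ ┌─┘ ╵ │ ┌─┘ │
│     │ │ │↱ ↑│     │↓│   │
│ ╶───┴─┘ │ ╶─┴───┐ │ │ ╶─┤
│         │↑ ← ← ↰│ │↓│   │
│ ╶───┬─╴ ├───┬─╴ │ │ ├─┐ │
│     │   │   │↱ ↑│ │↓│ │ │
├─╴ ┌─┘ ╷ ╵ ╷ │ ┌─┴─┘ │ │ │
│   │   │   │ │↑│↓ ← ↲│ │ │
│ ╶─┤ ╶─┴───┴─┘ ╵ ┌───┘ ╵ │
│   │          ↑ ↲│       │
└───┴─────────────┴───────┘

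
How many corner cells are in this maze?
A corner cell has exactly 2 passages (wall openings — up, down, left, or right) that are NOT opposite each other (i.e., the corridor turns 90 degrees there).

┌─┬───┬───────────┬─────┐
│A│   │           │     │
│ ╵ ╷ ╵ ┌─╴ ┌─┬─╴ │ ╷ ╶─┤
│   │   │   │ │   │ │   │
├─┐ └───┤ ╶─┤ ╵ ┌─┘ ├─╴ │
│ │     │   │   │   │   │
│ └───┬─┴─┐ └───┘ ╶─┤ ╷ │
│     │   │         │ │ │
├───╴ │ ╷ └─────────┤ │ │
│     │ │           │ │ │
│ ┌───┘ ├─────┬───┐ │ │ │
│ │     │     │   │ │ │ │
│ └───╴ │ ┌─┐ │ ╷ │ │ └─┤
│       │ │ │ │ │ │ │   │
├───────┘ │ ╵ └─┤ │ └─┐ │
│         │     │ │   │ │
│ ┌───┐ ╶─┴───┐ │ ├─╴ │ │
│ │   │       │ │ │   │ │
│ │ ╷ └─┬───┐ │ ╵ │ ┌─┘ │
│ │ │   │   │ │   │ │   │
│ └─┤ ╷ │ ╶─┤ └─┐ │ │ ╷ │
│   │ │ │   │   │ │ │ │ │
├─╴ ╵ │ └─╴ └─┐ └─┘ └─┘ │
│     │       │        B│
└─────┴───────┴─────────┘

Counting corner cells (2 non-opposite passages):
Total corners: 65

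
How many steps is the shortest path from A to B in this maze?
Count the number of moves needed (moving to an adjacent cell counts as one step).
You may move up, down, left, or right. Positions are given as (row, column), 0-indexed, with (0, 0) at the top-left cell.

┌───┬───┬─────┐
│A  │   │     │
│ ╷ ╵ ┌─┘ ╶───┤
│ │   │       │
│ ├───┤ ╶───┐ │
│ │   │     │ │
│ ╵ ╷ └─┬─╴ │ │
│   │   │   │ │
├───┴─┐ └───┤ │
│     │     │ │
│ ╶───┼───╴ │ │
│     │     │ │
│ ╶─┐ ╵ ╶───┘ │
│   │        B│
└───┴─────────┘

Using BFS to find shortest path:
Start: (0, 0), End: (6, 6)
Path found:
(0,0) → (1,0) → (2,0) → (3,0) → (3,1) → (2,1) → (2,2) → (3,2) → (3,3) → (4,3) → (4,4) → (4,5) → (5,5) → (5,4) → (5,3) → (6,3) → (6,4) → (6,5) → (6,6)
Number of steps: 18

Solution:

┌───┬───┬─────┐
│A  │   │     │
│ ╷ ╵ ┌─┘ ╶───┤
│↓│   │       │
│ ├───┤ ╶───┐ │
│↓│↱ ↓│     │ │
│ ╵ ╷ └─┬─╴ │ │
│↳ ↑│↳ ↓│   │ │
├───┴─┐ └───┤ │
│     │↳ → ↓│ │
│ ╶───┼───╴ │ │
│     │↓ ← ↲│ │
│ ╶─┐ ╵ ╶───┘ │
│   │  ↳ → → B│
└───┴─────────┘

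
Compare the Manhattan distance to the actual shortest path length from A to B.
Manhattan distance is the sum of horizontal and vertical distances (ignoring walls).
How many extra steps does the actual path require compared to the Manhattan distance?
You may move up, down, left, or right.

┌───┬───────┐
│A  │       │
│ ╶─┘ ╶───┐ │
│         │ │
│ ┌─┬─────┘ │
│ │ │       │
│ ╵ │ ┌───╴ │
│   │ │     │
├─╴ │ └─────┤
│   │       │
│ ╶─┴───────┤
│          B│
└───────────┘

Manhattan distance: |5 - 0| + |5 - 0| = 10
Actual path length: 12
Extra steps: 12 - 10 = 2

Solution:

┌───┬───────┐
│A  │       │
│ ╶─┘ ╶───┐ │
│↓        │ │
│ ┌─┬─────┘ │
│↓│ │       │
│ ╵ │ ┌───╴ │
│↳ ↓│ │     │
├─╴ │ └─────┤
│↓ ↲│       │
│ ╶─┴───────┤
│↳ → → → → B│
└───────────┘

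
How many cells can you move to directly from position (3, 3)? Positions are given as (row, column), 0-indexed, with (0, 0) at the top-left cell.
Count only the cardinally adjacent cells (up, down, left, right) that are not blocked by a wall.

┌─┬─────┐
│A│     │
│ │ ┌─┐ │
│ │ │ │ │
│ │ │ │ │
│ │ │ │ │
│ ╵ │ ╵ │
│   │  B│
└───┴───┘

Checking passable neighbors of (3, 3):
Neighbors: (2, 3), (3, 2)
Count: 2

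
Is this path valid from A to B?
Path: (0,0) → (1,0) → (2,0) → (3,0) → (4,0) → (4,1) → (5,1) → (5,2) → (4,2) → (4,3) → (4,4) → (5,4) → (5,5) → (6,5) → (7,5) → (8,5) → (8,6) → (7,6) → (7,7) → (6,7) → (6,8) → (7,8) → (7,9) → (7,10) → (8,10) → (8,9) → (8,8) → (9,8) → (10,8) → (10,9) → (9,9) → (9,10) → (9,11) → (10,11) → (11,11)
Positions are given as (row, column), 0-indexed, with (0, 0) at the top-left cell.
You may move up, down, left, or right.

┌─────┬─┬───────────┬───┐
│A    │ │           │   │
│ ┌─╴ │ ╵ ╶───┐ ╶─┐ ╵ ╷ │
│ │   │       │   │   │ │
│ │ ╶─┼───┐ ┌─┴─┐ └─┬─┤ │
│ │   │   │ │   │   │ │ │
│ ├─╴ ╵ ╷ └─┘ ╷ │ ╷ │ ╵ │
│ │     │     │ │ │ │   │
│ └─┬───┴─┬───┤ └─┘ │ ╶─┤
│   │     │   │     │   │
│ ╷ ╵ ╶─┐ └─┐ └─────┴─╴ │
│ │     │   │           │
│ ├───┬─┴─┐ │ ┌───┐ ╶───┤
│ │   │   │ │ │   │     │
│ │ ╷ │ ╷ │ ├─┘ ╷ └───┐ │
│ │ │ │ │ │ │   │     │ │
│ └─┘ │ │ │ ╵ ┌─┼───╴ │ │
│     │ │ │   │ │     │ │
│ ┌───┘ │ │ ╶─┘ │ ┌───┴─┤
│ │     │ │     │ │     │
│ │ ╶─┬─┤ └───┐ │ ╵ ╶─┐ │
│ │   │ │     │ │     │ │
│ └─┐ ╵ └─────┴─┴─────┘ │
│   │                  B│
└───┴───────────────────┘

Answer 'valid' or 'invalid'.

Checking path validity:
Result: All consecutive moves are passable.

valid

Correct solution:

┌─────┬─┬───────────┬───┐
│A    │ │           │   │
│ ┌─╴ │ ╵ ╶───┐ ╶─┐ ╵ ╷ │
│↓│   │       │   │   │ │
│ │ ╶─┼───┐ ┌─┴─┐ └─┬─┤ │
│↓│   │   │ │   │   │ │ │
│ ├─╴ ╵ ╷ └─┘ ╷ │ ╷ │ ╵ │
│↓│     │     │ │ │ │   │
│ └─┬───┴─┬───┤ └─┘ │ ╶─┤
│↳ ↓│↱ → ↓│   │     │   │
│ ╷ ╵ ╶─┐ └─┐ └─────┴─╴ │
│ │↳ ↑  │↳ ↓│           │
│ ├───┬─┴─┐ │ ┌───┐ ╶───┤
│ │   │   │↓│ │↱ ↓│     │
│ │ ╷ │ ╷ │ ├─┘ ╷ └───┐ │
│ │ │ │ │ │↓│↱ ↑│↳ → ↓│ │
│ └─┘ │ │ │ ╵ ┌─┼───╴ │ │
│     │ │ │↳ ↑│ │↓ ← ↲│ │
│ ┌───┘ │ │ ╶─┘ │ ┌───┴─┤
│ │     │ │     │↓│↱ → ↓│
│ │ ╶─┬─┤ └───┐ │ ╵ ╶─┐ │
│ │   │ │     │ │↳ ↑  │↓│
│ └─┐ ╵ └─────┴─┴─────┘ │
│   │                  B│
└───┴───────────────────┘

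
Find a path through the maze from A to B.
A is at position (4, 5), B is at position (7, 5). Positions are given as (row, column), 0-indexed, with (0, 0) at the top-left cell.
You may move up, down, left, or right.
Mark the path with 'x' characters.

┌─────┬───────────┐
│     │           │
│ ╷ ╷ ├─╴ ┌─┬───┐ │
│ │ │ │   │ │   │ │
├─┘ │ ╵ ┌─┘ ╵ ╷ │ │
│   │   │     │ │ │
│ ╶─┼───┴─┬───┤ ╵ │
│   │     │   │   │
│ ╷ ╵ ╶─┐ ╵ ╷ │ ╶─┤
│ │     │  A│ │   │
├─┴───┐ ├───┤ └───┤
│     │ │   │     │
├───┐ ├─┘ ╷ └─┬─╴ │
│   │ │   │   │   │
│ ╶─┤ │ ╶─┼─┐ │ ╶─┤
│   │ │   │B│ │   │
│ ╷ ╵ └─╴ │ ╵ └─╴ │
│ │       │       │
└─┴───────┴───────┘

Finding the shortest path from (4, 5) to (7, 5):
Path length: 15 steps
Directions: up → right → down → down → right → right → down → left → down → right → down → left → left → left → up

Solution:

┌─────┬───────────┐
│     │           │
│ ╷ ╷ ├─╴ ┌─┬───┐ │
│ │ │ │   │ │   │ │
├─┘ │ ╵ ┌─┘ ╵ ╷ │ │
│   │   │     │ │ │
│ ╶─┼───┴─┬───┤ ╵ │
│   │     │x x│   │
│ ╷ ╵ ╶─┐ ╵ ╷ │ ╶─┤
│ │     │  A│x│   │
├─┴───┐ ├───┤ └───┤
│     │ │   │x x x│
├───┐ ├─┘ ╷ └─┬─╴ │
│   │ │   │   │x x│
│ ╶─┤ │ ╶─┼─┐ │ ╶─┤
│   │ │   │B│ │x x│
│ ╷ ╵ └─╴ │ ╵ └─╴ │
│ │       │x x x x│
└─┴───────┴───────┘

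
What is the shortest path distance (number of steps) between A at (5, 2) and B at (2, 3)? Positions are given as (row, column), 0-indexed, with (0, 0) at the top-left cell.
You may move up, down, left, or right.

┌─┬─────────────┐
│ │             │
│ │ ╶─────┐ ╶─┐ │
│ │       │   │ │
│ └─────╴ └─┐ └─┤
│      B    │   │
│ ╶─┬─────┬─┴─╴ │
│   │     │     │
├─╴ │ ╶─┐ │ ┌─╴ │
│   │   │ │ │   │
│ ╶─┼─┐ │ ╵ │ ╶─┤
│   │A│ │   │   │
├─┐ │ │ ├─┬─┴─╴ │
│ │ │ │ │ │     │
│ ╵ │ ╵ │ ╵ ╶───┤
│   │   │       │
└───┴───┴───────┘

Finding path from (5, 2) to (2, 3):
Path: (5,2) → (6,2) → (7,2) → (7,3) → (6,3) → (5,3) → (4,3) → (4,2) → (3,2) → (3,3) → (3,4) → (4,4) → (5,4) → (5,5) → (4,5) → (3,5) → (3,6) → (3,7) → (2,7) → (2,6) → (1,6) → (1,5) → (0,5) → (0,4) → (0,3) → (0,2) → (0,1) → (1,1) → (1,2) → (1,3) → (1,4) → (2,4) → (2,3)
Distance: 32 steps

Solution:

┌─┬─────────────┐
│ │↓ ← ← ← ↰    │
│ │ ╶─────┐ ╶─┐ │
│ │↳ → → ↓│↑ ↰│ │
│ └─────╴ └─┐ └─┤
│      B ↲  │↑ ↰│
│ ╶─┬─────┬─┴─╴ │
│   │↱ → ↓│↱ → ↑│
├─╴ │ ╶─┐ │ ┌─╴ │
│   │↑ ↰│↓│↑│   │
│ ╶─┼─┐ │ ╵ │ ╶─┤
│   │A│↑│↳ ↑│   │
├─┐ │ │ ├─┬─┴─╴ │
│ │ │↓│↑│ │     │
│ ╵ │ ╵ │ ╵ ╶───┤
│   │↳ ↑│       │
└───┴───┴───────┘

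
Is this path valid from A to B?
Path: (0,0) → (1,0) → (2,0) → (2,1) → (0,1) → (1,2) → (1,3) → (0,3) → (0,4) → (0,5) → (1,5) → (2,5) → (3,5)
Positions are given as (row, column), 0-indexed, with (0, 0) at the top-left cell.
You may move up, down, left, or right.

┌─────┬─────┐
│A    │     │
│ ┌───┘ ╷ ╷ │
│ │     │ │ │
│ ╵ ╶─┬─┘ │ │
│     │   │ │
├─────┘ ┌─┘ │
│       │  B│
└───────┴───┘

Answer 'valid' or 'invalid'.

Checking path validity:
Result: Invalid move at step 4: cannot move from (2, 1) to (0, 1).

invalid

Correct solution:

┌─────┬─────┐
│A    │↱ → ↓│
│ ┌───┘ ╷ ╷ │
│↓│↱ → ↑│ │↓│
│ ╵ ╶─┬─┘ │ │
│↳ ↑  │   │↓│
├─────┘ ┌─┘ │
│       │  B│
└───────┴───┘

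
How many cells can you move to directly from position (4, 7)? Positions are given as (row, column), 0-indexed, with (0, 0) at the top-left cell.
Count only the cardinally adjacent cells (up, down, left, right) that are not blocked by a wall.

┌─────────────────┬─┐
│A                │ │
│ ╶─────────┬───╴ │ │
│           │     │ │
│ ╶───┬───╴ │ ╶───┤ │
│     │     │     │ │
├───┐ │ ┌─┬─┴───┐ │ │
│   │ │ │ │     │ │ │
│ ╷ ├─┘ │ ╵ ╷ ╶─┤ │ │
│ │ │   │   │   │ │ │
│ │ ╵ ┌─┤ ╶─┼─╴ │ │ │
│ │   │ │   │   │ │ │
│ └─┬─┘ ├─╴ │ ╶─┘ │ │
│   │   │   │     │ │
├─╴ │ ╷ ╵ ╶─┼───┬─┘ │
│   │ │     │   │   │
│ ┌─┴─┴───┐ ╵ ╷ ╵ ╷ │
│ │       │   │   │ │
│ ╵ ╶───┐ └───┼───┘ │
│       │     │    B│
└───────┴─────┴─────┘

Checking passable neighbors of (4, 7):
Neighbors: (5, 7), (4, 6)
Count: 2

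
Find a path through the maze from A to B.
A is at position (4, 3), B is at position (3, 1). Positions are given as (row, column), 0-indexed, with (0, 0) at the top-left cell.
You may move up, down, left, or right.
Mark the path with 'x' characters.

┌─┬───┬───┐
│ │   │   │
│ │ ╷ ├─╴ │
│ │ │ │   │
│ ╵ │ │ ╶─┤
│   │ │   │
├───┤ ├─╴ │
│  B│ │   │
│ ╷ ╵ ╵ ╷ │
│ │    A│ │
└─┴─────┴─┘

Finding the shortest path from (4, 3) to (3, 1):
Path length: 3 steps
Directions: left → left → up

Solution:

┌─┬───┬───┐
│ │   │   │
│ │ ╷ ├─╴ │
│ │ │ │   │
│ ╵ │ │ ╶─┤
│   │ │   │
├───┤ ├─╴ │
│  B│ │   │
│ ╷ ╵ ╵ ╷ │
│ │x x A│ │
└─┴─────┴─┘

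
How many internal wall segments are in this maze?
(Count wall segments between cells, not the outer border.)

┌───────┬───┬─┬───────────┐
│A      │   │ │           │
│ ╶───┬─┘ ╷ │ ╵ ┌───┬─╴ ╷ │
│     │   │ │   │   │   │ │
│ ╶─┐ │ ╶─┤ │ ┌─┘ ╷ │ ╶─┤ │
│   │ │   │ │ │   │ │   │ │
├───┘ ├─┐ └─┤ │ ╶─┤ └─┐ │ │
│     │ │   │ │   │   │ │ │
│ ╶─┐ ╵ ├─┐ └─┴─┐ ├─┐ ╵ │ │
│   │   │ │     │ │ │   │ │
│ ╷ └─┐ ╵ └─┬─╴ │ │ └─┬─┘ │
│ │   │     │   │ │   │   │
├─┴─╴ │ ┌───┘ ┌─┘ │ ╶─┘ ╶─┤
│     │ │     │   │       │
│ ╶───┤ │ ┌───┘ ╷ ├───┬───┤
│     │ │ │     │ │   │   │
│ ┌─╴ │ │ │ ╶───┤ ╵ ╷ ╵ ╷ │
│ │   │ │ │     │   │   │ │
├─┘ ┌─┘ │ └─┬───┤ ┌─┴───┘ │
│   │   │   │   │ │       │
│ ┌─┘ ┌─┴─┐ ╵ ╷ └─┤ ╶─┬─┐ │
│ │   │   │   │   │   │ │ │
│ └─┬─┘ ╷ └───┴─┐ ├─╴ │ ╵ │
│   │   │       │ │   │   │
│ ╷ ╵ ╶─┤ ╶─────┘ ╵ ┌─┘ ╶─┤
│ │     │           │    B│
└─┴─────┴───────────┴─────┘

Counting internal wall segments:
Total internal walls: 144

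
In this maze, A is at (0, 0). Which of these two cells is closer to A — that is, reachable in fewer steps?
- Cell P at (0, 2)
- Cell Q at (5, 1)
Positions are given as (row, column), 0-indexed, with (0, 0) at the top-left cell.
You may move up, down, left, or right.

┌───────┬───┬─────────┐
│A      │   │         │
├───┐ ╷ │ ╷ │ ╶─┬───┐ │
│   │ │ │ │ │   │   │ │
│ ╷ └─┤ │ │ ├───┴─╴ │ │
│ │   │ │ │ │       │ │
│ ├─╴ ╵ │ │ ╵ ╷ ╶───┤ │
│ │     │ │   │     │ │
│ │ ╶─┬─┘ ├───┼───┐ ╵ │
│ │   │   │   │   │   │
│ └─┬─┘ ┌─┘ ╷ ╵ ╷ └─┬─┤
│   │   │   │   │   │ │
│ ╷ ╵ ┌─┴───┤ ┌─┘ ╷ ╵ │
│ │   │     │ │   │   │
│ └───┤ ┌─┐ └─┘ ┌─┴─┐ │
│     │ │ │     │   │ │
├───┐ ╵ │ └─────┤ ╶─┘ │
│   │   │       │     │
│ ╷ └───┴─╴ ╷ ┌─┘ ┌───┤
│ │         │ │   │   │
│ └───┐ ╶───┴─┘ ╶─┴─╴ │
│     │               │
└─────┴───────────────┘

Shortest path A → P at (0, 2): 2 steps
Shortest path A → Q at (5, 1): 16 steps

P is closer (2 steps vs 16 steps).

Path to P:

┌───────┬───┬─────────┐
│A → P  │   │         │
├───┐ ╷ │ ╷ │ ╶─┬───┐ │
│   │ │ │ │ │   │   │ │
│ ╷ └─┤ │ │ ├───┴─╴ │ │
│ │   │ │ │ │       │ │
│ ├─╴ ╵ │ │ ╵ ╷ ╶───┤ │
│ │     │ │   │     │ │
│ │ ╶─┬─┘ ├───┼───┐ ╵ │
│ │   │   │   │   │   │
│ └─┬─┘ ┌─┘ ╷ ╵ ╷ └─┬─┤
│   │   │   │   │   │ │
│ ╷ ╵ ┌─┴───┤ ┌─┘ ╷ ╵ │
│ │   │     │ │   │   │
│ └───┤ ┌─┐ └─┘ ┌─┴─┐ │
│     │ │ │     │   │ │
├───┐ ╵ │ └─────┤ ╶─┘ │
│   │   │       │     │
│ ╷ └───┴─╴ ╷ ┌─┘ ┌───┤
│ │         │ │   │   │
│ └───┐ ╶───┴─┘ ╶─┴─╴ │
│     │               │
└─────┴───────────────┘

Path to Q:

┌───────┬───┬─────────┐
│A → → ↓│   │         │
├───┐ ╷ │ ╷ │ ╶─┬───┐ │
│↓ ↰│ │↓│ │ │   │   │ │
│ ╷ └─┤ │ │ ├───┴─╴ │ │
│↓│↑ ↰│↓│ │ │       │ │
│ ├─╴ ╵ │ │ ╵ ╷ ╶───┤ │
│↓│  ↑ ↲│ │   │     │ │
│ │ ╶─┬─┘ ├───┼───┐ ╵ │
│↓│   │   │   │   │   │
│ └─┬─┘ ┌─┘ ╷ ╵ ╷ └─┬─┤
│↳ Q│   │   │   │   │ │
│ ╷ ╵ ┌─┴───┤ ┌─┘ ╷ ╵ │
│ │   │     │ │   │   │
│ └───┤ ┌─┐ └─┘ ┌─┴─┐ │
│     │ │ │     │   │ │
├───┐ ╵ │ └─────┤ ╶─┘ │
│   │   │       │     │
│ ╷ └───┴─╴ ╷ ┌─┘ ┌───┤
│ │         │ │   │   │
│ └───┐ ╶───┴─┘ ╶─┴─╴ │
│     │               │
└─────┴───────────────┘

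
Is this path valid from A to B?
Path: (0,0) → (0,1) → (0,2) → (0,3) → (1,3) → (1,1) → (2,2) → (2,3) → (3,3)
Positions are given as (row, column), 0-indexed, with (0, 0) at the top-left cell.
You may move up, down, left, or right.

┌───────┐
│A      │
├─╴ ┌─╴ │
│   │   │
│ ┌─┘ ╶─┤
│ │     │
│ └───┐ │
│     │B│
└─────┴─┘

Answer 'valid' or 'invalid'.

Checking path validity:
Result: Invalid move at step 5: cannot move from (1, 3) to (1, 1).

invalid

Correct solution:

┌───────┐
│A → → ↓│
├─╴ ┌─╴ │
│   │↓ ↲│
│ ┌─┘ ╶─┤
│ │  ↳ ↓│
│ └───┐ │
│     │B│
└─────┴─┘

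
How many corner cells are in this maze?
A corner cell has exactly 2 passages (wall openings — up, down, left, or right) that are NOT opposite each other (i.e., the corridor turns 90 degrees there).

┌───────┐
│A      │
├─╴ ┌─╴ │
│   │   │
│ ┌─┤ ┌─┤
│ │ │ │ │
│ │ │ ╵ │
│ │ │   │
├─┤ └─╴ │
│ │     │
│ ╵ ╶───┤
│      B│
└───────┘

Counting corner cells (2 non-opposite passages):
Total corners: 8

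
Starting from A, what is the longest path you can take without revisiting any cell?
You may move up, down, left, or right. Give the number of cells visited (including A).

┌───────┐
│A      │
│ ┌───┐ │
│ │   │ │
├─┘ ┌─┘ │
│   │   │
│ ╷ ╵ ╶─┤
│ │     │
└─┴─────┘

Finding longest simple path using DFS:
Start: (0, 0)
Longest path visits 12 cells
Path: A → right → right → right → down → down → left → down → left → up → up → right

Solution:

┌───────┐
│A → → ↓│
│ ┌───┐ │
│ │↱ B│↓│
├─┘ ┌─┘ │
│  ↑│↓ ↲│
│ ╷ ╵ ╶─┤
│ │↑ ↲  │
└─┴─────┘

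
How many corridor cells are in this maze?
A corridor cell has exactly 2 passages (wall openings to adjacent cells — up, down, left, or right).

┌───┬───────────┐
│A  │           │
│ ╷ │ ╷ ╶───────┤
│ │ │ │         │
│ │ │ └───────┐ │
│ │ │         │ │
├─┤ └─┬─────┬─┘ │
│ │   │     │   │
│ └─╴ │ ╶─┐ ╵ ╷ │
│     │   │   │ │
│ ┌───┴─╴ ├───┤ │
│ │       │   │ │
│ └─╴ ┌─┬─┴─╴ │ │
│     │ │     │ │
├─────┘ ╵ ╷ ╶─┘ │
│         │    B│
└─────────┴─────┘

Counting cells with exactly 2 passages:
Total corridor cells: 50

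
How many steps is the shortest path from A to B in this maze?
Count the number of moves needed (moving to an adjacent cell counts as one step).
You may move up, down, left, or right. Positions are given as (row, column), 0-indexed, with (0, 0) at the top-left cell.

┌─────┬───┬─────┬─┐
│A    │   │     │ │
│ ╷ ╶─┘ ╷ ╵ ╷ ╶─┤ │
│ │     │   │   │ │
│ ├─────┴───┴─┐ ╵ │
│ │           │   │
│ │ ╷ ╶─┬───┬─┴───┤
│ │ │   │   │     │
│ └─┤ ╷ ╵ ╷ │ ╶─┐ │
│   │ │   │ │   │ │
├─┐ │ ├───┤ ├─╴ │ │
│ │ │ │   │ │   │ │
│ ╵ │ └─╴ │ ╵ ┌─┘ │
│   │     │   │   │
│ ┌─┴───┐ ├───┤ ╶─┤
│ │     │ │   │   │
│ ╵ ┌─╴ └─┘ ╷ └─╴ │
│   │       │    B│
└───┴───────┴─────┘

Using BFS to find shortest path:
Start: (0, 0), End: (8, 8)
Path found:
(0,0) → (1,0) → (2,0) → (3,0) → (4,0) → (4,1) → (5,1) → (6,1) → (6,0) → (7,0) → (8,0) → (8,1) → (7,1) → (7,2) → (7,3) → (8,3) → (8,4) → (8,5) → (7,5) → (7,6) → (8,6) → (8,7) → (8,8)
Number of steps: 22

Solution:

┌─────┬───┬─────┬─┐
│A    │   │     │ │
│ ╷ ╶─┘ ╷ ╵ ╷ ╶─┤ │
│↓│     │   │   │ │
│ ├─────┴───┴─┐ ╵ │
│↓│           │   │
│ │ ╷ ╶─┬───┬─┴───┤
│↓│ │   │   │     │
│ └─┤ ╷ ╵ ╷ │ ╶─┐ │
│↳ ↓│ │   │ │   │ │
├─┐ │ ├───┤ ├─╴ │ │
│ │↓│ │   │ │   │ │
│ ╵ │ └─╴ │ ╵ ┌─┘ │
│↓ ↲│     │   │   │
│ ┌─┴───┐ ├───┤ ╶─┤
│↓│↱ → ↓│ │↱ ↓│   │
│ ╵ ┌─╴ └─┘ ╷ └─╴ │
│↳ ↑│  ↳ → ↑│↳ → B│
└───┴───────┴─────┘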